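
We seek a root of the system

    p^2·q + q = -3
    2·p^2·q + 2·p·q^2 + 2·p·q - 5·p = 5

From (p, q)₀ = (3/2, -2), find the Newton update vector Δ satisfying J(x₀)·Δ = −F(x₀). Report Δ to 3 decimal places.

At (3/2, -2): F = (-3.500, -15.500).
Jacobian J = [[2·p·q, p^2 + 1], [4·p·q + 2·q^2 + 2·q - 5, 2·p^2 + 4·p·q + 2·p]].
At the point, J = [[-6.000, 3.250], [-13.000, -4.500]] (det J = 69.250).
Solving J·Δ = −F gives Δ = (-0.955, -0.686).

(-0.955, -0.686)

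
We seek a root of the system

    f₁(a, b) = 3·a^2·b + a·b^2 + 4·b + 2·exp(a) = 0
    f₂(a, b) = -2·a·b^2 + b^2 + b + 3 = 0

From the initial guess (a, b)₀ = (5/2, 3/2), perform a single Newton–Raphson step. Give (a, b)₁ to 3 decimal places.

At (5/2, 3/2): F = (64.11499, -4.500).
Jacobian J = [[6·a·b + b^2 + 2·exp(a), 3·a^2 + 2·a·b + 4], [-2·b^2, -4·a·b + 2·b + 1]].
At the point, J = [[49.11499, 30.250], [-4.500, -11.000]] (det J = -404.13987).
Solving J·Δ = −F gives Δ = (-1.408, 0.167).
Then the next iterate is (a, b)₁ = (1.092, 1.667).

(1.092, 1.667)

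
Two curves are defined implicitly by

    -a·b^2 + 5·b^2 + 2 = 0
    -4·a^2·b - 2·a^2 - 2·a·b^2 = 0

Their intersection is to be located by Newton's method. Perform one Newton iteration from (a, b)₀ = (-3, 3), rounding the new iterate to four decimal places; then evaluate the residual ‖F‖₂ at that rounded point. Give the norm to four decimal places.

29.7547

At (-3, 3): F = (74.0000, -72.0000).
Jacobian J = [[-b^2, -2·a·b + 10·b], [-8·a·b - 4·a - 2·b^2, -4·a^2 - 4·a·b]].
At the point, J = [[-9.0000, 48.0000], [66.0000, 0.0000]] (det J = -3168.0000).
Solving J·Δ = −F gives Δ = (1.0909, -1.3371).
Then the next iterate is (a, b)₁ = (-1.9091, 1.6629).
Re-evaluating at (-1.9091, 1.6629): F = (21.105295, -20.973939), so ‖F‖₂ = 29.7547.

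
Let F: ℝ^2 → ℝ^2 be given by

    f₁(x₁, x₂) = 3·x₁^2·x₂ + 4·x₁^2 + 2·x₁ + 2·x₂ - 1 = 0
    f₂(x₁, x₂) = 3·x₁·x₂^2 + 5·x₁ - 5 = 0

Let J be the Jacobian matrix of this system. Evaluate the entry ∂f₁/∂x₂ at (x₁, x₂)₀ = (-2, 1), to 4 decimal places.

14.0000

∂f₁/∂x₂ = 3·x₁^2 + 2.
At (-2, 1) this is 14.0000.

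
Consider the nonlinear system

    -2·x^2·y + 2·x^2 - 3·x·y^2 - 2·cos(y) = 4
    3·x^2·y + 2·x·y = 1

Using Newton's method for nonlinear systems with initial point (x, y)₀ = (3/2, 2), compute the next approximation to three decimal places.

(1.026, 1.171)

At (3/2, 2): F = (-25.66771, 18.500).
Jacobian J = [[-4·x·y + 4·x - 3·y^2, -2·x^2 - 6·x·y + 2·sin(y)], [6·x·y + 2·y, 3·x^2 + 2·x]].
At the point, J = [[-18.000, -20.68141], [22.000, 9.750]] (det J = 279.49091).
Solving J·Δ = −F gives Δ = (-0.474, -0.829).
Then the next iterate is (x, y)₁ = (1.026, 1.171).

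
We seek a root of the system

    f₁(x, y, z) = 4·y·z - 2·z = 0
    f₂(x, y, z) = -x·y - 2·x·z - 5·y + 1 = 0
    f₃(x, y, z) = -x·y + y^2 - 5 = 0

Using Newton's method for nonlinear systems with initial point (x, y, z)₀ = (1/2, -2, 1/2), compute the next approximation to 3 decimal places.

(8.326, 1.478, 0.696)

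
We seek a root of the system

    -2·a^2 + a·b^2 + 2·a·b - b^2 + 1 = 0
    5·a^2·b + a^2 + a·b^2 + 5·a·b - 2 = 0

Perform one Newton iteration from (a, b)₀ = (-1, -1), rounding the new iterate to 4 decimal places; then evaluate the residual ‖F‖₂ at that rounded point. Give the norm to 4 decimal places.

At (-1, -1): F = (-1.0000, -2.0000).
Jacobian J = [[-4·a + b^2 + 2·b, 2·a·b + 2·a - 2·b], [10·a·b + 2·a + b^2 + 5·b, 5·a^2 + 2·a·b + 5·a]].
At the point, J = [[3.0000, 2.0000], [4.0000, 2.0000]] (det J = -2.0000).
Solving J·Δ = −F gives Δ = (1.0000, -1.0000).
Then the next iterate is (a, b)₁ = (0.0000, -2.0000).
Re-evaluating at (0.0000, -2.0000): F = (-3.0000, -2.0000), so ‖F‖₂ = 3.6056.

3.6056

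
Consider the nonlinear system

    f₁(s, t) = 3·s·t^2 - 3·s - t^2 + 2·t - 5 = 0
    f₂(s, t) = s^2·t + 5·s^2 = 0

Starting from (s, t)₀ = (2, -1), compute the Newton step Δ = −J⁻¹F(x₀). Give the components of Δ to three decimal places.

At (2, -1): F = (-8.000, 16.000).
Jacobian J = [[3·t^2 - 3, 6·s·t - 2·t + 2], [2·s·t + 10·s, s^2]].
At the point, J = [[0.000, -8.000], [16.000, 4.000]] (det J = 128.000).
Solving J·Δ = −F gives Δ = (-0.750, -1.000).

(-0.750, -1.000)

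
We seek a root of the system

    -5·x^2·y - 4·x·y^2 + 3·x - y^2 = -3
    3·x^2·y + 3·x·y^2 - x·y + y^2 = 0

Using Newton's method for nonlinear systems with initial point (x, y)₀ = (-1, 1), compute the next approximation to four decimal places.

(-0.5000, -1.5000)

At (-1, 1): F = (-2.0000, 2.0000).
Jacobian J = [[-10·x·y - 4·y^2 + 3, -5·x^2 - 8·x·y - 2·y], [6·x·y + 3·y^2 - y, 3·x^2 + 6·x·y - x + 2·y]].
At the point, J = [[9.0000, 1.0000], [-4.0000, 0.0000]] (det J = 4.0000).
Solving J·Δ = −F gives Δ = (0.5000, -2.5000).
Then the next iterate is (x, y)₁ = (-0.5000, -1.5000).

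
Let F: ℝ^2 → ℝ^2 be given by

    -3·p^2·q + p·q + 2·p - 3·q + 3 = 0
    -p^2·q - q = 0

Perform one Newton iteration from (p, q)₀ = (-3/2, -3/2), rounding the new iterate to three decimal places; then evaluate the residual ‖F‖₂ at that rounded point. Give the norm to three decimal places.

0.000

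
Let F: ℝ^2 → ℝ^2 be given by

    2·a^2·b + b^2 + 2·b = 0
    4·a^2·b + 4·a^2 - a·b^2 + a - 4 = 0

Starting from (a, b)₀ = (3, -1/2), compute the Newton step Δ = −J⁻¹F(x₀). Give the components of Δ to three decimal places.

(-1.447, 0.056)

At (3, -1/2): F = (-9.750, 16.250).
Jacobian J = [[4·a·b, 2·a^2 + 2·b + 2], [8·a·b + 8·a - b^2 + 1, 4·a^2 - 2·a·b]].
At the point, J = [[-6.000, 19.000], [12.750, 39.000]] (det J = -476.250).
Solving J·Δ = −F gives Δ = (-1.447, 0.056).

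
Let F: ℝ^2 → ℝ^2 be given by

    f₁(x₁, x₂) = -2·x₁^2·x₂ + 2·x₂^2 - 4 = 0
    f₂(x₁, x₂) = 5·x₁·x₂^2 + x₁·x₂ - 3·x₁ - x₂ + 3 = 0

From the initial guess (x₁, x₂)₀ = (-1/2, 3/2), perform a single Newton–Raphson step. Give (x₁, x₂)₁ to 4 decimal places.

(-0.2419, 1.4047)

At (-1/2, 3/2): F = (-0.2500, -3.3750).
Jacobian J = [[-4·x₁·x₂, -2·x₁^2 + 4·x₂], [5·x₂^2 + x₂ - 3, 10·x₁·x₂ + x₁ - 1]].
At the point, J = [[3.0000, 5.5000], [9.7500, -9.0000]] (det J = -80.6250).
Solving J·Δ = −F gives Δ = (0.2581, -0.0953).
Then the next iterate is (x₁, x₂)₁ = (-0.2419, 1.4047).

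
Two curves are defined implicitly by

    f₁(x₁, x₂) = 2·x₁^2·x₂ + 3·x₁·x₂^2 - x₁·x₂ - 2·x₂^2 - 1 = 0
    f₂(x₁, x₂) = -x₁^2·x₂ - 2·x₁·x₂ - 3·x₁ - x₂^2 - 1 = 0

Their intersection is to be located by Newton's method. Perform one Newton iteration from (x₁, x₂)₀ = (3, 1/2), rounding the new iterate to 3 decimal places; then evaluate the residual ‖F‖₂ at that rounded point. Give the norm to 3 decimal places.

5.776

At (3, 1/2): F = (8.250, -17.750).
Jacobian J = [[4·x₁·x₂ + 3·x₂^2 - x₂, 2·x₁^2 + 6·x₁·x₂ - x₁ - 4·x₂], [-2·x₁·x₂ - 2·x₂ - 3, -x₁^2 - 2·x₁ - 2·x₂]].
At the point, J = [[6.250, 22.000], [-7.000, -16.000]] (det J = 54.000).
Solving J·Δ = −F gives Δ = (-4.787, 0.985).
Then the next iterate is (x₁, x₂)₁ = (-1.787, 1.485).
Re-evaluating at (-1.787, 1.485): F = (-5.09466, 2.72101), so ‖F‖₂ = 5.776.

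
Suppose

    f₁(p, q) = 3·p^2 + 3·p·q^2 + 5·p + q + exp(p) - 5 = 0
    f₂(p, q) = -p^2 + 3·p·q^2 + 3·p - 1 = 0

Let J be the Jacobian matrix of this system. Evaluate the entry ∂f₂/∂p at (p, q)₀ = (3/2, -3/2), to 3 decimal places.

∂f₂/∂p = -2·p + 3·q^2 + 3.
At (3/2, -3/2) this is 6.750.

6.750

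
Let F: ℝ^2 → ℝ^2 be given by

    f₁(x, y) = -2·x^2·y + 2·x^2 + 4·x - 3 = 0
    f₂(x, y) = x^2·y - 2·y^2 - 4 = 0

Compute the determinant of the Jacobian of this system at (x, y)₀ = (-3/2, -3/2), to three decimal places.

-70.500

J = [[-4·x·y + 4·x + 4, -2·x^2], [2·x·y, x^2 - 4·y]].
At the point, J = [[-11.000, -4.500], [4.500, 8.250]].
det J = -70.500.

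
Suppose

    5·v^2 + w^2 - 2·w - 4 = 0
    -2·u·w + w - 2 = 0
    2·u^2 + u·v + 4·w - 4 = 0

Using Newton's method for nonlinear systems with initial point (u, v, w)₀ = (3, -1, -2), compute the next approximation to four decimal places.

(2.2774, -0.7132, -0.9781)

At (3, -1, -2): F = (9.0000, 8.0000, 3.0000).
Jacobian J = [[0, 10·v, 2·w - 2], [-2·w, 0, -2·u + 1], [4·u + v, u, 4]].
At the point, J = [[0.0000, -10.0000, -6.0000], [4.0000, 0.0000, -5.0000], [11.0000, 3.0000, 4.0000]] (det J = 638.0000).
Solving J·Δ = −F gives Δ = (-0.7226, 0.2868, 1.0219).
Then the next iterate is (u, v, w)₁ = (2.2774, -0.7132, -0.9781).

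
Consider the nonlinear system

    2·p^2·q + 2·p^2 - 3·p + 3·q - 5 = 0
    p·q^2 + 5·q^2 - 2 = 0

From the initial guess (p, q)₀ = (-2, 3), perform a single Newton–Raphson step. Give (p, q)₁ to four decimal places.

(-1.3402, 1.2812)

At (-2, 3): F = (42.0000, 25.0000).
Jacobian J = [[4·p·q + 4·p - 3, 2·p^2 + 3], [q^2, 2·p·q + 10·q]].
At the point, J = [[-35.0000, 11.0000], [9.0000, 18.0000]] (det J = -729.0000).
Solving J·Δ = −F gives Δ = (0.6598, -1.7188).
Then the next iterate is (p, q)₁ = (-1.3402, 1.2812).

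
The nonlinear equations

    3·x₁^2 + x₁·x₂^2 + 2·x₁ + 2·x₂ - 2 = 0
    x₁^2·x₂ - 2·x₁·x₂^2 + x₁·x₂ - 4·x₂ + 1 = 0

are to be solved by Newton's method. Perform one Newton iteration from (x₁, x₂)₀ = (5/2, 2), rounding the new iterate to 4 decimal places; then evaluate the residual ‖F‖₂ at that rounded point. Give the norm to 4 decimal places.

10.0790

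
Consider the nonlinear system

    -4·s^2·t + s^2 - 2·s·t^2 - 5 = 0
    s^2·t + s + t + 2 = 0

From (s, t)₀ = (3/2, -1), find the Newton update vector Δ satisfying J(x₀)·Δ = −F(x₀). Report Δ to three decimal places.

At (3/2, -1): F = (3.250, 0.250).
Jacobian J = [[-8·s·t + 2·s - 2·t^2, -4·s^2 - 4·s·t], [2·s·t + 1, s^2 + 1]].
At the point, J = [[13.000, -3.000], [-2.000, 3.250]] (det J = 36.250).
Solving J·Δ = −F gives Δ = (-0.312, -0.269).

(-0.312, -0.269)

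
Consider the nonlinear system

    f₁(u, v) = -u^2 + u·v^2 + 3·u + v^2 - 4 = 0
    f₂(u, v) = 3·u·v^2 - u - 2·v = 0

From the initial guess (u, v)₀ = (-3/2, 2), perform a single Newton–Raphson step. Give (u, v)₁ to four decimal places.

(-0.2978, 1.6362)

At (-3/2, 2): F = (-12.7500, -20.5000).
Jacobian J = [[-2·u + v^2 + 3, 2·u·v + 2·v], [3·v^2 - 1, 6·u·v - 2]].
At the point, J = [[10.0000, -2.0000], [11.0000, -20.0000]] (det J = -178.0000).
Solving J·Δ = −F gives Δ = (1.2022, -0.3638).
Then the next iterate is (u, v)₁ = (-0.2978, 1.6362).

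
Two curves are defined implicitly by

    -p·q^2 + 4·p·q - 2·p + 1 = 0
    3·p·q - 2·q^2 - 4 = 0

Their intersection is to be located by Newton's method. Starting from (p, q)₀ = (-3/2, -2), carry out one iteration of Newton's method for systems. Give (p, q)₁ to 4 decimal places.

At (-3/2, -2): F = (22.0000, -3.0000).
Jacobian J = [[-q^2 + 4·q - 2, -2·p·q + 4·p], [3·q, 3·p - 4·q]].
At the point, J = [[-14.0000, -12.0000], [-6.0000, 3.5000]] (det J = -121.0000).
Solving J·Δ = −F gives Δ = (0.3388, 1.4380).
Then the next iterate is (p, q)₁ = (-1.1612, -0.5620).

(-1.1612, -0.5620)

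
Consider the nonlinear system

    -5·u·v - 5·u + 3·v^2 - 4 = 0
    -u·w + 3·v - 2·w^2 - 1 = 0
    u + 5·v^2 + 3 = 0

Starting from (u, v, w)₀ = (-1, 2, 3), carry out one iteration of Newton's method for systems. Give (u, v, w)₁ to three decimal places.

(-0.729, 0.886, 1.713)

At (-1, 2, 3): F = (23.000, -10.000, 22.000).
Jacobian J = [[-5·v - 5, -5·u + 6·v, 0], [-w, 3, -u - 4·w], [1, 10·v, 0]].
At the point, J = [[-15.000, 17.000, 0.000], [-3.000, 3.000, -11.000], [1.000, 20.000, 0.000]] (det J = -3487.000).
Solving J·Δ = −F gives Δ = (0.271, -1.114, -1.287).
Then the next iterate is (u, v, w)₁ = (-0.729, 0.886, 1.713).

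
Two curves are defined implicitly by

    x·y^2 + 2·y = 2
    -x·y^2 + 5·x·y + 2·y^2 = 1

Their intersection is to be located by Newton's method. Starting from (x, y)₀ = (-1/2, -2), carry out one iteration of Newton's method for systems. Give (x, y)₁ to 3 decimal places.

At (-1/2, -2): F = (-8.000, 14.000).
Jacobian J = [[y^2, 2·x·y + 2], [-y^2 + 5·y, -2·x·y + 5·x + 4·y]].
At the point, J = [[4.000, 4.000], [-14.000, -12.500]] (det J = 6.000).
Solving J·Δ = −F gives Δ = (-7.333, 9.333).
Then the next iterate is (x, y)₁ = (-7.833, 7.333).

(-7.833, 7.333)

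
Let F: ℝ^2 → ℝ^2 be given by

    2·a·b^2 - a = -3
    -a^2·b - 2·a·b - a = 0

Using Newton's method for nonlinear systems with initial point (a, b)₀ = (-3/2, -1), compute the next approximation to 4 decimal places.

(-1.2353, -1.2941)

At (-3/2, -1): F = (1.5000, 0.7500).
Jacobian J = [[2·b^2 - 1, 4·a·b], [-2·a·b - 2·b - 1, -a^2 - 2·a]].
At the point, J = [[1.0000, 6.0000], [-2.0000, 0.7500]] (det J = 12.7500).
Solving J·Δ = −F gives Δ = (0.2647, -0.2941).
Then the next iterate is (a, b)₁ = (-1.2353, -1.2941).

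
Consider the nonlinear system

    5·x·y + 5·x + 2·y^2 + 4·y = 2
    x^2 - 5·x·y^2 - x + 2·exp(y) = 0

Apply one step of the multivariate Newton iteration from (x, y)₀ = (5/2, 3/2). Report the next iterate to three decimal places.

(-1.568, 1.994)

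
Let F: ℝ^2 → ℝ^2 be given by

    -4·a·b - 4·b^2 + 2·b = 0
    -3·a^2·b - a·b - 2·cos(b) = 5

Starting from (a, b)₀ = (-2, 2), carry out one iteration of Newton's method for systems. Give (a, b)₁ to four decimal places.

(-1.0999, 1.4665)

At (-2, 2): F = (4.0000, -24.167706).
Jacobian J = [[-4·b, -4·a - 8·b + 2], [-6·a·b - b, -3·a^2 - a + 2·sin(b)]].
At the point, J = [[-8.0000, -6.0000], [22.0000, -8.181405]] (det J = 197.451241).
Solving J·Δ = −F gives Δ = (0.9001, -0.5335).
Then the next iterate is (a, b)₁ = (-1.0999, 1.4665).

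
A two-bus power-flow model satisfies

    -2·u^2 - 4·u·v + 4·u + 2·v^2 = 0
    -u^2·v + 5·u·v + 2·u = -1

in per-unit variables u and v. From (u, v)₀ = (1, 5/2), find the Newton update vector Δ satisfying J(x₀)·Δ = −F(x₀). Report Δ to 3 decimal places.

(-0.619, -1.781)

At (1, 5/2): F = (4.500, 13.000).
Jacobian J = [[-4·u - 4·v + 4, -4·u + 4·v], [-2·u·v + 5·v + 2, -u^2 + 5·u]].
At the point, J = [[-10.000, 6.000], [9.500, 4.000]] (det J = -97.000).
Solving J·Δ = −F gives Δ = (-0.619, -1.781).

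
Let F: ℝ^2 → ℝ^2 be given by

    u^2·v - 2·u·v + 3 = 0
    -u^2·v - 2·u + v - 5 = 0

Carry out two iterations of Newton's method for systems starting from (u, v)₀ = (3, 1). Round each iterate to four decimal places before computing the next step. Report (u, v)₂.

(3.3421, -1.7377)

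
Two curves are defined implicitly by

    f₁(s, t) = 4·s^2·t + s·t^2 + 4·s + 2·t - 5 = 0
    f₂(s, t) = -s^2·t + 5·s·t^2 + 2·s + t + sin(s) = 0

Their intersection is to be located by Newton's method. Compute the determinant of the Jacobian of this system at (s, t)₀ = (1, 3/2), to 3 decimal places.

J = [[8·s·t + t^2 + 4, 4·s^2 + 2·s·t + 2], [-2·s·t + 5·t^2 + cos(s) + 2, -s^2 + 10·s·t + 1]].
At the point, J = [[18.250, 9.000], [10.79030, 15.000]].
det J = 176.637.

176.637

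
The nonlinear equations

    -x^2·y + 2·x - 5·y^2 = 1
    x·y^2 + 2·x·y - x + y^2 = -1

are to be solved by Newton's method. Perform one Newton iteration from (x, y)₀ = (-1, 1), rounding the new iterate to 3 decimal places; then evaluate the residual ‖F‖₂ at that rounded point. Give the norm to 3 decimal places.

6.346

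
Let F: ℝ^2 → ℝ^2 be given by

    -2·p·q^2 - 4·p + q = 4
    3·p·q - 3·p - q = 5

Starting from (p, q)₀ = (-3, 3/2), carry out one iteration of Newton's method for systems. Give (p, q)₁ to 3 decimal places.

At (-3, 3/2): F = (23.000, -11.000).
Jacobian J = [[-2·q^2 - 4, -4·p·q + 1], [3·q - 3, 3·p - 1]].
At the point, J = [[-8.500, 19.000], [1.500, -10.000]] (det J = 56.500).
Solving J·Δ = −F gives Δ = (0.372, -1.044).
Then the next iterate is (p, q)₁ = (-2.628, 0.456).

(-2.628, 0.456)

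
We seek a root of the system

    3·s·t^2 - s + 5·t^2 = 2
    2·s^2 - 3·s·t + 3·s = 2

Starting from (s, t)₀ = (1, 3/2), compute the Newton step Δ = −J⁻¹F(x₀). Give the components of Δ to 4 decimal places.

At (1, 3/2): F = (15.0000, -1.5000).
Jacobian J = [[3·t^2 - 1, 6·s·t + 10·t], [4·s - 3·t + 3, -3·s]].
At the point, J = [[5.7500, 24.0000], [2.5000, -3.0000]] (det J = -77.2500).
Solving J·Δ = −F gives Δ = (-0.1165, -0.5971).

(-0.1165, -0.5971)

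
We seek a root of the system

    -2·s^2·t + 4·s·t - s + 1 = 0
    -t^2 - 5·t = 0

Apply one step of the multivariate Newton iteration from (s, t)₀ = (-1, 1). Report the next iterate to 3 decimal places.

(-1.163, 0.143)

At (-1, 1): F = (-4.000, -6.000).
Jacobian J = [[-4·s·t + 4·t - 1, -2·s^2 + 4·s], [0, -2·t - 5]].
At the point, J = [[7.000, -6.000], [0.000, -7.000]] (det J = -49.000).
Solving J·Δ = −F gives Δ = (-0.163, -0.857).
Then the next iterate is (s, t)₁ = (-1.163, 0.143).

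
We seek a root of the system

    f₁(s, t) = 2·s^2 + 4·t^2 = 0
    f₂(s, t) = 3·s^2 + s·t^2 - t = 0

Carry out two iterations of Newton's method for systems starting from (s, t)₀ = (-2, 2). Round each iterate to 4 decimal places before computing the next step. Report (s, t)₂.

At (-2, 2): F = (24.0000, 2.0000).
Jacobian J = [[4·s, 8·t], [6·s + t^2, 2·s·t - 1]].
At the point, J = [[-8.0000, 16.0000], [-8.0000, -9.0000]] (det J = 200.0000).
Solving J·Δ = −F gives Δ = (1.2400, -0.8800).
Then the next iterate is (s, t)₁ = (-0.7600, 1.1200).
Round to (-0.7600, 1.1200) and repeat: F = (6.1728, -0.340544), J = [[-3.0400, 8.9600], [-3.3056, -2.7024]].
Δ = (0.3603, -0.5667), so (s, t)₂ = (-0.3997, 0.5533).

(-0.3997, 0.5533)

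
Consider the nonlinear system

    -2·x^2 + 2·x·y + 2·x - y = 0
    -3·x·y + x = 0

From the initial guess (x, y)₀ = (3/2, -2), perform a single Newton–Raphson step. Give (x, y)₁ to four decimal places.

(1.3295, 0.0682)

At (3/2, -2): F = (-5.5000, 10.5000).
Jacobian J = [[-4·x + 2·y + 2, 2·x - 1], [-3·y + 1, -3·x]].
At the point, J = [[-8.0000, 2.0000], [7.0000, -4.5000]] (det J = 22.0000).
Solving J·Δ = −F gives Δ = (-0.1705, 2.0682).
Then the next iterate is (x, y)₁ = (1.3295, 0.0682).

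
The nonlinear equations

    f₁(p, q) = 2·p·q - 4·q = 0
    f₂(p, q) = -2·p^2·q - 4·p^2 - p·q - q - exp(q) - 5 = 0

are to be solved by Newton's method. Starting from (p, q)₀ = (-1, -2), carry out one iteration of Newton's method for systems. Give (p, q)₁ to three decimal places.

At (-1, -2): F = (12.000, -5.13534).
Jacobian J = [[2·q, 2·p - 4], [-4·p·q - 8·p - q, -2·p^2 - p - exp(q) - 1]].
At the point, J = [[-4.000, -6.000], [2.000, -2.13534]] (det J = 20.54134).
Solving J·Δ = −F gives Δ = (2.747, 0.168).
Then the next iterate is (p, q)₁ = (1.747, -1.832).

(1.747, -1.832)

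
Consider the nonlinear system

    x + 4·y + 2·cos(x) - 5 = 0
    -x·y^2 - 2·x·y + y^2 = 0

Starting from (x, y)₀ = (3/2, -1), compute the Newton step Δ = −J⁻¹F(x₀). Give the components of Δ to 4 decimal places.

At (3/2, -1): F = (-7.358526, 2.5000).
Jacobian J = [[-2·sin(x) + 1, 4], [-y^2 - 2·y, -2·x·y - 2·x + 2·y]].
At the point, J = [[-0.994990, 4.0000], [1.0000, -2.0000]] (det J = -2.010020).
Solving J·Δ = −F gives Δ = (2.3468, 2.4234).

(2.3468, 2.4234)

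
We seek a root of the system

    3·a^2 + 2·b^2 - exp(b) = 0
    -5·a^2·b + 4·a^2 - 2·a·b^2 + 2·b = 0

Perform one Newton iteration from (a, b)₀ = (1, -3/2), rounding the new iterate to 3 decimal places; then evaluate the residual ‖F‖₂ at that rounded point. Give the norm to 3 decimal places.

2.023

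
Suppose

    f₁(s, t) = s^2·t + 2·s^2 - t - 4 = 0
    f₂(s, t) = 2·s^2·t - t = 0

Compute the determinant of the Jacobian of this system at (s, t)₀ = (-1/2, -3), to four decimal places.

J = [[2·s·t + 4·s, s^2 - 1], [4·s·t, 2·s^2 - 1]].
At the point, J = [[1.0000, -0.7500], [6.0000, -0.5000]].
det J = 4.0000.

4.0000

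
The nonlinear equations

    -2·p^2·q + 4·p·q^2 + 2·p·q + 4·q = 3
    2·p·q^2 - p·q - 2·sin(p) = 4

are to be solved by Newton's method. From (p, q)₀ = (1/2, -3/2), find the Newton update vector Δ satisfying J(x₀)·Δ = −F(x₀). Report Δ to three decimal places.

(0.614, 0.185)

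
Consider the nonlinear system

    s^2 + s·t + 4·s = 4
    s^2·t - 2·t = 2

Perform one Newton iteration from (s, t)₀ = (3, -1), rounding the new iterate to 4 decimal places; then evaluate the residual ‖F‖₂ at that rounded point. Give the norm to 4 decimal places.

At (3, -1): F = (14.0000, -9.0000).
Jacobian J = [[2·s + t + 4, s], [2·s·t, s^2 - 2]].
At the point, J = [[9.0000, 3.0000], [-6.0000, 7.0000]] (det J = 81.0000).
Solving J·Δ = −F gives Δ = (-1.5432, -0.0370).
Then the next iterate is (s, t)₁ = (1.4568, -1.0370).
Re-evaluating at (1.4568, -1.0370): F = (2.438765, -2.126790), so ‖F‖₂ = 3.2359.

3.2359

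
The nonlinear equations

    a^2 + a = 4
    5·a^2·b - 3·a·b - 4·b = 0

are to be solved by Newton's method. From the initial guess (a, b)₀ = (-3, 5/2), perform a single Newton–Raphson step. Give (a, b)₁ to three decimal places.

(-2.600, 0.660)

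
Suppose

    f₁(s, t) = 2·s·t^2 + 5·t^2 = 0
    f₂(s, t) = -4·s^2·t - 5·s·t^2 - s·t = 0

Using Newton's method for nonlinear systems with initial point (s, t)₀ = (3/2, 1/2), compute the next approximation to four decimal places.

At (3/2, 1/2): F = (2.0000, -7.1250).
Jacobian J = [[2·t^2, 4·s·t + 10·t], [-8·s·t - 5·t^2 - t, -4·s^2 - 10·s·t - s]].
At the point, J = [[0.5000, 8.0000], [-7.7500, -18.0000]] (det J = 53.0000).
Solving J·Δ = −F gives Δ = (-0.3962, -0.2252).
Then the next iterate is (s, t)₁ = (1.1038, 0.2748).

(1.1038, 0.2748)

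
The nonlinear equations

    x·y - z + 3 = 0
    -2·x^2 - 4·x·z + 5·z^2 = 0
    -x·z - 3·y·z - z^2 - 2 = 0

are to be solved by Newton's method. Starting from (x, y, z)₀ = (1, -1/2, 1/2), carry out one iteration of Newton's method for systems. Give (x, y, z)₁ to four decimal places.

(0.6604, -1.9575, 1.2123)

At (1, -1/2, 1/2): F = (2.0000, -2.7500, -2.0000).
Jacobian J = [[y, x, -1], [-4·x - 4·z, 0, -4·x + 10·z], [-z, -3·z, -x - 3·y - 2·z]].
At the point, J = [[-0.5000, 1.0000, -1.0000], [-6.0000, 0.0000, 1.0000], [-0.5000, -1.5000, -0.5000]] (det J = -13.2500).
Solving J·Δ = −F gives Δ = (-0.3396, -1.4575, 0.7123).
Then the next iterate is (x, y, z)₁ = (0.6604, -1.9575, 1.2123).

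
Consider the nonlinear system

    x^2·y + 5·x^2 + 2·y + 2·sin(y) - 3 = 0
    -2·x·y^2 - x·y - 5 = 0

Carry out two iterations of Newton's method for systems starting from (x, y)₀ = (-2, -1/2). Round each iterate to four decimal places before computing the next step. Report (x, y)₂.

(-1.6963, -2.2100)

At (-2, -1/2): F = (13.041149, -5.0000).
Jacobian J = [[2·x·y + 10·x, x^2 + 2·cos(y) + 2], [-2·y^2 - y, -4·x·y - x]].
At the point, J = [[-18.0000, 7.755165], [0.0000, -2.0000]] (det J = 36.0000).
Solving J·Δ = −F gives Δ = (-0.3526, -2.5000).
Then the next iterate is (x, y)₁ = (-2.3526, -3.0000).
Round to (-2.3526, -3.0000) and repeat: F = (1.787214, 30.2890), J = [[-9.4104, 5.554742], [-15.0000, -25.8786]].
Δ = (0.6563, 0.7900), so (x, y)₂ = (-1.6963, -2.2100).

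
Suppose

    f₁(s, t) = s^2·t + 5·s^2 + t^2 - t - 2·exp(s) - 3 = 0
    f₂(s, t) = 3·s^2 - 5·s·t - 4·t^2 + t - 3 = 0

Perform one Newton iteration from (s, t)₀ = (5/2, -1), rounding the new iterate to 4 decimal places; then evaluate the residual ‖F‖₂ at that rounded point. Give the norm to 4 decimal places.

At (5/2, -1): F = (-0.364988, 23.2500).
Jacobian J = [[2·s·t + 10·s - 2·exp(s), s^2 + 2·t - 1], [6·s - 5·t, -5·s - 8·t + 1]].
At the point, J = [[-4.364988, 3.2500], [20.0000, -3.5000]] (det J = -49.722542).
Solving J·Δ = −F gives Δ = (-1.4940, -1.8942).
Then the next iterate is (s, t)₁ = (1.0060, -2.8942).
Re-evaluating at (1.0060, -2.8942): F = (4.932458, -21.805841), so ‖F‖₂ = 22.3567.

22.3567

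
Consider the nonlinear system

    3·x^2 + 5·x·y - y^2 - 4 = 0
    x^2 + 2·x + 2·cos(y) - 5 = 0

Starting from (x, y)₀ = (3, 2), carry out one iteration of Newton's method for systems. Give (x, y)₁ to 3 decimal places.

At (3, 2): F = (49.000, 9.16771).
Jacobian J = [[6·x + 5·y, 5·x - 2·y], [2·x + 2, -2·sin(y)]].
At the point, J = [[28.000, 11.000], [8.000, -1.81859]] (det J = -138.92066).
Solving J·Δ = −F gives Δ = (-1.367, -0.974).
Then the next iterate is (x, y)₁ = (1.633, 1.026).

(1.633, 1.026)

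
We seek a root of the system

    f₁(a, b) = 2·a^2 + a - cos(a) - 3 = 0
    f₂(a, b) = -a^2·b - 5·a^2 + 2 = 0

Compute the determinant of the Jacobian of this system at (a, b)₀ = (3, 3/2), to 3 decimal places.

-118.270

J = [[4·a + sin(a) + 1, 0], [-2·a·b - 10·a, -a^2]].
At the point, J = [[13.14112, 0.000], [-39.000, -9.000]].
det J = -118.270.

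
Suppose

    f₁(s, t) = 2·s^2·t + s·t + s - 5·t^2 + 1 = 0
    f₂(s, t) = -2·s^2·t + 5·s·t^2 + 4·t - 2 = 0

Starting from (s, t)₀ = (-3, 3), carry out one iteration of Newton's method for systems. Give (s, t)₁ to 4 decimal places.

At (-3, 3): F = (-2.0000, -179.0000).
Jacobian J = [[4·s·t + t + 1, 2·s^2 + s - 10·t], [-4·s·t + 5·t^2, -2·s^2 + 10·s·t + 4]].
At the point, J = [[-32.0000, -15.0000], [81.0000, -104.0000]] (det J = 4543.0000).
Solving J·Δ = −F gives Δ = (0.5452, -1.2965).
Then the next iterate is (s, t)₁ = (-2.4548, 1.7035).

(-2.4548, 1.7035)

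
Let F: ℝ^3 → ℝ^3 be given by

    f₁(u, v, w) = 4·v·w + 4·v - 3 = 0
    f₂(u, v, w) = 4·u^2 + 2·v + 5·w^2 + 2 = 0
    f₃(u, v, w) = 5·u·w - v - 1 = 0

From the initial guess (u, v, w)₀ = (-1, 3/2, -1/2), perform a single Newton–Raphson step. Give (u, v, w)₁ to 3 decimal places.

(-2.783, -5.185, 1.728)

At (-1, 3/2, -1/2): F = (0.000, 10.250, 0.000).
Jacobian J = [[0, 4·w + 4, 4·v], [8·u, 2, 10·w], [5·w, -1, 5·u]].
At the point, J = [[0.000, 2.000, 6.000], [-8.000, 2.000, -5.000], [-2.500, -1.000, -5.000]] (det J = 23.000).
Solving J·Δ = −F gives Δ = (-1.783, -6.685, 2.228).
Then the next iterate is (u, v, w)₁ = (-2.783, -5.185, 1.728).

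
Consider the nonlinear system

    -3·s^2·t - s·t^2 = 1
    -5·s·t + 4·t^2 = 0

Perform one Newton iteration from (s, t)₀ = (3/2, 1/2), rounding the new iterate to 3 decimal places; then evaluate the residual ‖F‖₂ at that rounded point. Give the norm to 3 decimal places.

At (3/2, 1/2): F = (-4.750, -2.750).
Jacobian J = [[-6·s·t - t^2, -3·s^2 - 2·s·t], [-5·t, -5·s + 8·t]].
At the point, J = [[-4.750, -8.250], [-2.500, -3.500]] (det J = -4.000).
Solving J·Δ = −F gives Δ = (-1.516, 0.297).
Then the next iterate is (s, t)₁ = (-0.016, 0.797).
Re-evaluating at (-0.016, 0.797): F = (-0.99045, 2.60460), so ‖F‖₂ = 2.787.

2.787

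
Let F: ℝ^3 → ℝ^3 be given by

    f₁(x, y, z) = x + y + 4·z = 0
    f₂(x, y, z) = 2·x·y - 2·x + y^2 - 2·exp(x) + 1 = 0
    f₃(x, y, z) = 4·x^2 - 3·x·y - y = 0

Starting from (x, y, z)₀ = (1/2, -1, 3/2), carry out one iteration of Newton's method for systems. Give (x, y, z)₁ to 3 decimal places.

At (1/2, -1, 3/2): F = (5.500, -3.29744, 3.500).
Jacobian J = [[1, 1, 4], [2·y - 2·exp(x) - 2, 2·x + 2·y, 0], [8·x - 3·y, -3·x - 1, 0]].
At the point, J = [[1.000, 1.000, 4.000], [-7.29744, -1.000, 0.000], [7.000, -2.500, 0.000]] (det J = 100.97443).
Solving J·Δ = −F gives Δ = (-0.465, 0.097, -1.283).
Then the next iterate is (x, y, z)₁ = (0.035, -0.903, 0.217).

(0.035, -0.903, 0.217)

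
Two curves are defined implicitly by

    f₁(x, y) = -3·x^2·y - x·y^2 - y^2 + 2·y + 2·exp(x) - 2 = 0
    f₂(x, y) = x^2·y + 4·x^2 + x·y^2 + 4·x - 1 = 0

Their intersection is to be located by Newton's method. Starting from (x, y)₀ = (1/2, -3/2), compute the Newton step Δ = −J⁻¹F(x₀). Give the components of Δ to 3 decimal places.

(-0.190, 0.871)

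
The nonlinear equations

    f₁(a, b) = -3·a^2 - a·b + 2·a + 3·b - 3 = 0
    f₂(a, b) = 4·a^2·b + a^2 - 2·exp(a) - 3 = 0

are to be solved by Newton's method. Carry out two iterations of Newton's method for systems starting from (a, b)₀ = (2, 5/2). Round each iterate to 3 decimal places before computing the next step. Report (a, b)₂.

At (2, 5/2): F = (-8.500, 26.22189).
Jacobian J = [[-6·a - b + 2, -a + 3], [8·a·b + 2·a - 2·exp(a), 4·a^2]].
At the point, J = [[-12.500, 1.000], [29.22189, 16.000]] (det J = -229.22189).
Solving J·Δ = −F gives Δ = (-0.708, -0.346).
Then the next iterate is (a, b)₁ = (1.292, 2.154).
Round to (1.292, 2.154) and repeat: F = (-1.74476, 5.77152), J = [[-7.906, 1.708], [17.56763, 6.67706]].
Δ = (-0.260, -0.181), so (a, b)₂ = (1.032, 1.973).

(1.032, 1.973)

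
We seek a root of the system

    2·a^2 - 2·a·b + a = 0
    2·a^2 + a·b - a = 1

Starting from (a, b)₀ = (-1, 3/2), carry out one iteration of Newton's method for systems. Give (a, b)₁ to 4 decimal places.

(-0.6154, 0.6538)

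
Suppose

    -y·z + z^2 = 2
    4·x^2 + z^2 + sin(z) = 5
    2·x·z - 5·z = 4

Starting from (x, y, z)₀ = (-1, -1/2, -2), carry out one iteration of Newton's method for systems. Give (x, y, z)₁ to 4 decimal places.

(-1.7702, 2.2702, -0.1313)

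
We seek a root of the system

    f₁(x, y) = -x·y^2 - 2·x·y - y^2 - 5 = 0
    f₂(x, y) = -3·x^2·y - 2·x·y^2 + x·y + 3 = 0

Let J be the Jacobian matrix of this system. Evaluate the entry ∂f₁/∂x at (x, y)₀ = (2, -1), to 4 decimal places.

1.0000

∂f₁/∂x = -y^2 - 2·y.
At (2, -1) this is 1.0000.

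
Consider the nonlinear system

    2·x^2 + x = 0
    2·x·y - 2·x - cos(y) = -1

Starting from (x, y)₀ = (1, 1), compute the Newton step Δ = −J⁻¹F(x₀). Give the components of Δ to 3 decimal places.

(-0.600, -0.162)

At (1, 1): F = (3.000, 0.45970).
Jacobian J = [[4·x + 1, 0], [2·y - 2, 2·x + sin(y)]].
At the point, J = [[5.000, 0.000], [0.000, 2.84147]] (det J = 14.20735).
Solving J·Δ = −F gives Δ = (-0.600, -0.162).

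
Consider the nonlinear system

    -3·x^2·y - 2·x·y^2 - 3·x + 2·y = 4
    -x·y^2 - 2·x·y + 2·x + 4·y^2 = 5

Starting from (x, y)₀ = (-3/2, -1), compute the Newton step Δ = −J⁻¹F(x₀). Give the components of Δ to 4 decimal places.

At (-3/2, -1): F = (8.2500, -5.5000).
Jacobian J = [[-6·x·y - 2·y^2 - 3, -3·x^2 - 4·x·y + 2], [-y^2 - 2·y + 2, -2·x·y - 2·x + 8·y]].
At the point, J = [[-14.0000, -10.7500], [3.0000, -8.0000]] (det J = 144.2500).
Solving J·Δ = −F gives Δ = (0.8674, -0.3622).

(0.8674, -0.3622)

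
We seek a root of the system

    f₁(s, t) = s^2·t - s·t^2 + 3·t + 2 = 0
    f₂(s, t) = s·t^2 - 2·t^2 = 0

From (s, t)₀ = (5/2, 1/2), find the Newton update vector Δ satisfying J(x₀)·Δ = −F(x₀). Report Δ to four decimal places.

(3.8333, -2.1667)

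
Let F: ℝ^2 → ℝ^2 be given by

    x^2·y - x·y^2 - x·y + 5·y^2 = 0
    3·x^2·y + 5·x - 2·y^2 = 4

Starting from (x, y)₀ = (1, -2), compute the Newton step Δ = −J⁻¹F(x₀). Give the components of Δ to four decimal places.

At (1, -2): F = (16.0000, -13.0000).
Jacobian J = [[2·x·y - y^2 - y, x^2 - 2·x·y - x + 10·y], [6·x·y + 5, 3·x^2 - 4·y]].
At the point, J = [[-6.0000, -16.0000], [-7.0000, 11.0000]] (det J = -178.0000).
Solving J·Δ = −F gives Δ = (-0.1798, 1.0674).

(-0.1798, 1.0674)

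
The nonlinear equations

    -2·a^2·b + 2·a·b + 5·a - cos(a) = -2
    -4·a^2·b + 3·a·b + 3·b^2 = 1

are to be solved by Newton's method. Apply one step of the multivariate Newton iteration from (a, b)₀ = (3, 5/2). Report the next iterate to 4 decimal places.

At (3, 5/2): F = (-12.010008, -49.7500).
Jacobian J = [[-4·a·b + 2·b + sin(a) + 5, -2·a^2 + 2·a], [-8·a·b + 3·b, -4·a^2 + 3·a + 6·b]].
At the point, J = [[-19.858880, -12.0000], [-52.5000, -12.0000]] (det J = -391.693440).
Solving J·Δ = −F gives Δ = (-1.1562, 0.9126).
Then the next iterate is (a, b)₁ = (1.8438, 3.4126).

(1.8438, 3.4126)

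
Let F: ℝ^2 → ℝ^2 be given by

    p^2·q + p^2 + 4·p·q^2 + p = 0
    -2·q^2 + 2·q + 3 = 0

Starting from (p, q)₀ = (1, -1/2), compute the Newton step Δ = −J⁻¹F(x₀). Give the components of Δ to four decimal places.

(-1.2083, -0.3750)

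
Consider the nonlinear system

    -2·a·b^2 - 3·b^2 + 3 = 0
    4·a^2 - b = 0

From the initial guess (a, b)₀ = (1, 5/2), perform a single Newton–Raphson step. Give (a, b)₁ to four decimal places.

(0.6906, 1.5247)

At (1, 5/2): F = (-28.2500, 1.5000).
Jacobian J = [[-2·b^2, -4·a·b - 6·b], [8·a, -1]].
At the point, J = [[-12.5000, -25.0000], [8.0000, -1.0000]] (det J = 212.5000).
Solving J·Δ = −F gives Δ = (-0.3094, -0.9753).
Then the next iterate is (a, b)₁ = (0.6906, 1.5247).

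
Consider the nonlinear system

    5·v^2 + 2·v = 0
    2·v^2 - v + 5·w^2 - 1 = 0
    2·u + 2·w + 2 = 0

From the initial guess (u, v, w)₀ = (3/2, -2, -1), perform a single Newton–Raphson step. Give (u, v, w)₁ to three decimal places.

(-0.600, -1.111, -0.400)

At (3/2, -2, -1): F = (16.000, 14.000, 3.000).
Jacobian J = [[0, 10·v + 2, 0], [0, 4·v - 1, 10·w], [2, 0, 2]].
At the point, J = [[0.000, -18.000, 0.000], [0.000, -9.000, -10.000], [2.000, 0.000, 2.000]] (det J = 360.000).
Solving J·Δ = −F gives Δ = (-2.100, 0.889, 0.600).
Then the next iterate is (u, v, w)₁ = (-0.600, -1.111, -0.400).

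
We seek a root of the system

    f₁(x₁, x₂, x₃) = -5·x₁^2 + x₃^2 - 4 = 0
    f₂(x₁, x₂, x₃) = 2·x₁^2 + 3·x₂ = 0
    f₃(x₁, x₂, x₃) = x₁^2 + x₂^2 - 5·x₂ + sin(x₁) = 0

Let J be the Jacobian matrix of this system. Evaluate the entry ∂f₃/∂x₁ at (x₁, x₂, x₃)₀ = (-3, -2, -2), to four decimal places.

-6.9900

∂f₃/∂x₁ = 2·x₁ + cos(x₁).
At (-3, -2, -2) this is -6.9900.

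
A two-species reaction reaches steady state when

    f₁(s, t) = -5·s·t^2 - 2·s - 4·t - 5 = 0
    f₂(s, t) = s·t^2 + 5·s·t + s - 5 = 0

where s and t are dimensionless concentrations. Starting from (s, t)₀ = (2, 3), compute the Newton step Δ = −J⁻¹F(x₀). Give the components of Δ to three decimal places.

At (2, 3): F = (-111.000, 45.000).
Jacobian J = [[-5·t^2 - 2, -10·s·t - 4], [t^2 + 5·t + 1, 2·s·t + 5·s]].
At the point, J = [[-47.000, -64.000], [25.000, 22.000]] (det J = 566.000).
Solving J·Δ = −F gives Δ = (-0.774, -1.166).

(-0.774, -1.166)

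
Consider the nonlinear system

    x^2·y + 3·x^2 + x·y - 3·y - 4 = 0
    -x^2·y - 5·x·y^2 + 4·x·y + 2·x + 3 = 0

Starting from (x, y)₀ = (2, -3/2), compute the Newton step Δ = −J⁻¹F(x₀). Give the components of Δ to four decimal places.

(-1.0152, 0.3562)

At (2, -3/2): F = (3.5000, -21.5000).
Jacobian J = [[2·x·y + 6·x + y, x^2 + x - 3], [-2·x·y - 5·y^2 + 4·y + 2, -x^2 - 10·x·y + 4·x]].
At the point, J = [[4.5000, 3.0000], [-9.2500, 34.0000]] (det J = 180.7500).
Solving J·Δ = −F gives Δ = (-1.0152, 0.3562).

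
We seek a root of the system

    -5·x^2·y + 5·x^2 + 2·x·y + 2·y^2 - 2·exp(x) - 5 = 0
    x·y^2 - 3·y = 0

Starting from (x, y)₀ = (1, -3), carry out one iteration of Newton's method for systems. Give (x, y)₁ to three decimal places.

At (1, -3): F = (21.56344, 18.000).
Jacobian J = [[-10·x·y + 10·x + 2·y - 2·exp(x), -5·x^2 + 2·x + 4·y], [y^2, 2·x·y - 3]].
At the point, J = [[28.56344, -15.000], [9.000, -9.000]] (det J = -122.07093).
Solving J·Δ = −F gives Δ = (0.622, 2.622).
Then the next iterate is (x, y)₁ = (1.622, -0.378).

(1.622, -0.378)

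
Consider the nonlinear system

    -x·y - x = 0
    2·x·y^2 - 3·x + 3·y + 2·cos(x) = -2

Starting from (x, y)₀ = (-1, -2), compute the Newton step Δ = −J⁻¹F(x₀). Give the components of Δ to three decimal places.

(0.714, 0.286)

At (-1, -2): F = (-1.000, -7.91940).
Jacobian J = [[-y - 1, -x], [2·y^2 - 2·sin(x) - 3, 4·x·y + 3]].
At the point, J = [[1.000, 1.000], [6.68294, 11.000]] (det J = 4.31706).
Solving J·Δ = −F gives Δ = (0.714, 0.286).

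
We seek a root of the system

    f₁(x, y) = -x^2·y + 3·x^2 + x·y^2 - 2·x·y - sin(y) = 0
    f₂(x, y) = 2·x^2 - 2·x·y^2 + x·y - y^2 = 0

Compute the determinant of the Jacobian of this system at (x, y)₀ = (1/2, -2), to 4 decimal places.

87.8292

J = [[-2·x·y + 6·x + y^2 - 2·y, -x^2 + 2·x·y - 2·x - cos(y)], [4·x - 2·y^2 + y, -4·x·y + x - 2·y]].
At the point, J = [[13.0000, -2.833853], [-8.0000, 8.5000]].
det J = 87.8292.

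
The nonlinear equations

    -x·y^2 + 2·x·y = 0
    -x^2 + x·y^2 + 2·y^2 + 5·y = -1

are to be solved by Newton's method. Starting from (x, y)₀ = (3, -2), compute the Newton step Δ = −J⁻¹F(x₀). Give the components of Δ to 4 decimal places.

(-2.0769, 0.4103)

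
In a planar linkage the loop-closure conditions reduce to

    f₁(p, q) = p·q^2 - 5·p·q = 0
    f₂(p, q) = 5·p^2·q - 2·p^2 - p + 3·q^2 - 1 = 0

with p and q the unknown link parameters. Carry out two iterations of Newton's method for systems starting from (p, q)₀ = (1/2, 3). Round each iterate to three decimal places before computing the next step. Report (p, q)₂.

(-0.017, 1.033)

At (1/2, 3): F = (-3.000, 28.750).
Jacobian J = [[q^2 - 5·q, 2·p·q - 5·p], [10·p·q - 4·p - 1, 5·p^2 + 6·q]].
At the point, J = [[-6.000, 0.500], [12.000, 19.250]] (det J = -121.500).
Solving J·Δ = −F gives Δ = (-0.594, -1.123).
Then the next iterate is (p, q)₁ = (-0.094, 1.877).
Round to (-0.094, 1.877) and repeat: F = (0.55102, 9.72864), J = [[-5.86187, 0.11712], [-2.38838, 11.30618]].
Δ = (0.077, -0.844), so (p, q)₂ = (-0.017, 1.033).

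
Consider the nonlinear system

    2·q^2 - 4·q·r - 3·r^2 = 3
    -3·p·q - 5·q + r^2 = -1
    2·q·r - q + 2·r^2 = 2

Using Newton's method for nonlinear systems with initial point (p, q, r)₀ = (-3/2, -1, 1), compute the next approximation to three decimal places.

(-2.738, -1.143, 1.571)

At (-3/2, -1, 1): F = (0.000, 2.500, -1.000).
Jacobian J = [[0, 4·q - 4·r, -4·q - 6·r], [-3·q, -3·p - 5, 2·r], [0, 2·r - 1, 2·q + 4·r]].
At the point, J = [[0.000, -8.000, -2.000], [3.000, -0.500, 2.000], [0.000, 1.000, 2.000]] (det J = 42.000).
Solving J·Δ = −F gives Δ = (-1.238, -0.143, 0.571).
Then the next iterate is (p, q, r)₁ = (-2.738, -1.143, 1.571).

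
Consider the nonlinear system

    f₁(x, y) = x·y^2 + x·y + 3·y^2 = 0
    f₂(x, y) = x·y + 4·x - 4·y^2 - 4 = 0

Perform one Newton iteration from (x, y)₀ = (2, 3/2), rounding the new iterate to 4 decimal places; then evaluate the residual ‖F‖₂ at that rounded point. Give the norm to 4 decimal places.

At (2, 3/2): F = (14.2500, -2.0000).
Jacobian J = [[y^2 + y, 2·x·y + x + 6·y], [y + 4, x - 8·y]].
At the point, J = [[3.7500, 17.0000], [5.5000, -10.0000]] (det J = -131.0000).
Solving J·Δ = −F gives Δ = (-0.8282, -0.6555).
Then the next iterate is (x, y)₁ = (1.1718, 0.8445).
Re-evaluating at (1.1718, 0.8445): F = (3.964830, -1.175936), so ‖F‖₂ = 4.1355.

4.1355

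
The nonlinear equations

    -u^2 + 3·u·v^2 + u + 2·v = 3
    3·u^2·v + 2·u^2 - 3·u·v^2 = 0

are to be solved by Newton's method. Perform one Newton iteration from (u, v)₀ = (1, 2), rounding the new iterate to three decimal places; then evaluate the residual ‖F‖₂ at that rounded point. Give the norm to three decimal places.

At (1, 2): F = (13.000, -4.000).
Jacobian J = [[-2·u + 3·v^2 + 1, 6·u·v + 2], [6·u·v + 4·u - 3·v^2, 3·u^2 - 6·u·v]].
At the point, J = [[11.000, 14.000], [4.000, -9.000]] (det J = -155.000).
Solving J·Δ = −F gives Δ = (-0.394, -0.619).
Then the next iterate is (u, v)₁ = (0.606, 1.381).
Re-evaluating at (0.606, 1.381): F = (3.46798, -1.21129), so ‖F‖₂ = 3.673.

3.673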